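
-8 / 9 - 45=-413 / 9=-45.89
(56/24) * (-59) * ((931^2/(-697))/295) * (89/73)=539992103/763215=707.52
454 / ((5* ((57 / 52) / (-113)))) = -2667704 / 285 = -9360.36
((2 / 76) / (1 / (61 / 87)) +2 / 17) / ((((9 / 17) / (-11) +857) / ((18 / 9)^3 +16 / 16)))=252417 / 176595500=0.00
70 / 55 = 14 / 11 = 1.27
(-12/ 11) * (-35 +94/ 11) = 3492/ 121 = 28.86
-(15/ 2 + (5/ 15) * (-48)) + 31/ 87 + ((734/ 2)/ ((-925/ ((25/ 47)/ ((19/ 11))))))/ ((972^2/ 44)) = 2004365093443/ 226320409044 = 8.86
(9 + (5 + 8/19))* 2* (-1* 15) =-8220/19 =-432.63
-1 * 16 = -16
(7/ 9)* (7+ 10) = 119/ 9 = 13.22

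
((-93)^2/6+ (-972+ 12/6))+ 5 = 476.50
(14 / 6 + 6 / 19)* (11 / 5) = 1661 / 285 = 5.83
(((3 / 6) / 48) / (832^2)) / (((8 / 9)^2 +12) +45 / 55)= 297 / 268582912000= 0.00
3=3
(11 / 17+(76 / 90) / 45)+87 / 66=1502587 / 757350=1.98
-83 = -83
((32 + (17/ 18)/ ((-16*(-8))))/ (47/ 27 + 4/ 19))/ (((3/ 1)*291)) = 200165/ 10652928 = 0.02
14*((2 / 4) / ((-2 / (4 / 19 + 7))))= -959 / 38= -25.24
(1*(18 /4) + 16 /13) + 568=14917 /26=573.73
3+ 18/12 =9/2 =4.50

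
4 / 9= 0.44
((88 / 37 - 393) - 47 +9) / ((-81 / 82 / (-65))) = -84528470 / 2997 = -28204.36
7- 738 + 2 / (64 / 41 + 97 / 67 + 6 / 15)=-34197219 / 46819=-730.41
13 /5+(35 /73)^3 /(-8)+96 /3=538185153 /15560680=34.59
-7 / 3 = -2.33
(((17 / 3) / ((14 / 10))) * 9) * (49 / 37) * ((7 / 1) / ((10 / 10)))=12495 / 37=337.70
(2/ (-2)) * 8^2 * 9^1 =-576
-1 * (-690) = 690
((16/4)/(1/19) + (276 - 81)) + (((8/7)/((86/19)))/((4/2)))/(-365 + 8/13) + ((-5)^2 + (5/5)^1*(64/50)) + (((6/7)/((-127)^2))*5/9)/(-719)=122888546467473484/413376916389675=297.28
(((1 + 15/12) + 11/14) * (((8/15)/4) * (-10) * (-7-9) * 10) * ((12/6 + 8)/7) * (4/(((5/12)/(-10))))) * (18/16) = -4896000/49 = -99918.37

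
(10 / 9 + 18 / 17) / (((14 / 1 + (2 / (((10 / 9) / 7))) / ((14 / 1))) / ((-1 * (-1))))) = 3320 / 22797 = 0.15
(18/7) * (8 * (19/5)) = 2736/35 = 78.17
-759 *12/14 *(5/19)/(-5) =4554/133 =34.24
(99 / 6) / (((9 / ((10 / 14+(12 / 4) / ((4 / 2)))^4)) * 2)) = 10158731 / 460992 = 22.04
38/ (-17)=-38/ 17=-2.24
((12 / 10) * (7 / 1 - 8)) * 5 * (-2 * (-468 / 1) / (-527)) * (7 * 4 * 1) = 157248 / 527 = 298.38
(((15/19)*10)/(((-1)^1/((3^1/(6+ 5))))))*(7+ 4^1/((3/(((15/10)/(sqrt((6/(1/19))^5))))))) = -3150/209 - 25*sqrt(114)/8601186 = -15.07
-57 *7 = -399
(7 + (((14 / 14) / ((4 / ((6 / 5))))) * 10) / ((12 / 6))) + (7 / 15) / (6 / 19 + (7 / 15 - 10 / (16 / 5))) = 12667 / 1526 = 8.30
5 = 5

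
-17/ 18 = -0.94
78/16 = 39/8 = 4.88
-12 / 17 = -0.71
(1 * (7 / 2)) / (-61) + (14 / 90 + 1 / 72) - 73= -1600619 / 21960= -72.89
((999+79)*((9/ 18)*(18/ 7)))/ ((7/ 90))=17820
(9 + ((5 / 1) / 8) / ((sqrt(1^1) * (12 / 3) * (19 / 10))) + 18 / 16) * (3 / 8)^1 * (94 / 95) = 437523 / 115520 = 3.79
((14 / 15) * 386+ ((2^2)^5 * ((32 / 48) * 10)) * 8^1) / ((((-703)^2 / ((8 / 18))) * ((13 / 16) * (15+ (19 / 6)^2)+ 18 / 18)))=70366208 / 30366672005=0.00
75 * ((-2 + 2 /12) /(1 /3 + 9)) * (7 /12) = -275 /32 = -8.59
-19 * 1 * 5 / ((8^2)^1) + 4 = 161 / 64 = 2.52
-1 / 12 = -0.08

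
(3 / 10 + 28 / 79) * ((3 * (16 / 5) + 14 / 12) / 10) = 166991 / 237000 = 0.70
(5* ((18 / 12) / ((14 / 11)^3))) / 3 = 6655 / 5488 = 1.21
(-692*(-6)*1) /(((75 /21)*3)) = 9688 /25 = 387.52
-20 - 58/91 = -1878/91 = -20.64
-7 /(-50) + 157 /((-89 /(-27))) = 212573 /4450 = 47.77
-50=-50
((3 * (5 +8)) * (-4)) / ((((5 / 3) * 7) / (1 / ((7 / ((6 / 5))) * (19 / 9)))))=-25272 / 23275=-1.09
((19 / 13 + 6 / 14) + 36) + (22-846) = -71536 / 91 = -786.11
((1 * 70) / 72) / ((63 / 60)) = 0.93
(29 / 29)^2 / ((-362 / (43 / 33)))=-43 / 11946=-0.00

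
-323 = -323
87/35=2.49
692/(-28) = -173/7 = -24.71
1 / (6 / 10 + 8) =5 / 43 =0.12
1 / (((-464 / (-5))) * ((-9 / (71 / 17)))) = -0.01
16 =16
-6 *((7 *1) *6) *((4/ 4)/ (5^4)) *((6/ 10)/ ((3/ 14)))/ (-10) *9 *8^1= 127008/ 15625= 8.13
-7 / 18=-0.39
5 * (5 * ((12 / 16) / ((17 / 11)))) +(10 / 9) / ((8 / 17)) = 4435 / 306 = 14.49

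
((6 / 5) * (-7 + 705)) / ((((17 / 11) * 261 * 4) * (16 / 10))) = 3839 / 11832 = 0.32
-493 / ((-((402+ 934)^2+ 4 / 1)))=493 / 1784900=0.00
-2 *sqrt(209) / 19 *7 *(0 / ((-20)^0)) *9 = 0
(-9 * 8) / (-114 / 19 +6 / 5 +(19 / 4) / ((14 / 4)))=5040 / 241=20.91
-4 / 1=-4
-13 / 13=-1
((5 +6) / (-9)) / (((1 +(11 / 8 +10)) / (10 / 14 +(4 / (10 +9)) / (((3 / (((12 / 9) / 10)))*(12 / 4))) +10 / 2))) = -821248 / 1454355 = -0.56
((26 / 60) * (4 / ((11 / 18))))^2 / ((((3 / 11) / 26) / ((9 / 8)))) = 237276 / 275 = 862.82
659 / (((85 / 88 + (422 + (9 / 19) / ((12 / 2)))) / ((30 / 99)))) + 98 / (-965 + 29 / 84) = 63698885704 / 171947214783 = 0.37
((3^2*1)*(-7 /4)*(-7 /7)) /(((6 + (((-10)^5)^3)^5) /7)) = -0.00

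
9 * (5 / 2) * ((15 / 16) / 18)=75 / 64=1.17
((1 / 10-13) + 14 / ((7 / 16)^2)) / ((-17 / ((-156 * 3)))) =986778 / 595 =1658.45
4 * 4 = 16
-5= -5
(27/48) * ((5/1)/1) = 45/16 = 2.81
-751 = -751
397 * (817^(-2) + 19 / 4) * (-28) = -35244097805 / 667489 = -52801.02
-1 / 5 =-0.20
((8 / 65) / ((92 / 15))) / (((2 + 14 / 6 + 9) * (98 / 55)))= 99 / 117208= 0.00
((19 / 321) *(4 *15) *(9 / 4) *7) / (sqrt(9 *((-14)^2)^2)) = 285 / 2996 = 0.10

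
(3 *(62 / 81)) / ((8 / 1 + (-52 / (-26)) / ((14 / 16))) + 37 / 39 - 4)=0.32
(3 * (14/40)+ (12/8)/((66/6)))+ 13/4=244/55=4.44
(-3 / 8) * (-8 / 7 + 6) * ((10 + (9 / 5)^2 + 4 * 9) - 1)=-30753 / 350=-87.87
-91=-91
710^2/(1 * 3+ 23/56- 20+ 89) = 5645920/811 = 6961.68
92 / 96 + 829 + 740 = 37679 / 24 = 1569.96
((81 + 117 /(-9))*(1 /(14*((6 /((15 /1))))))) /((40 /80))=24.29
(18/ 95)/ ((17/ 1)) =18/ 1615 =0.01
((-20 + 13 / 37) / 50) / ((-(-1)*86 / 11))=-7997 / 159100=-0.05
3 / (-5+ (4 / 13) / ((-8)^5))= -319488 / 532481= -0.60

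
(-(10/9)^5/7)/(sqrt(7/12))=-200000 * sqrt(21)/2893401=-0.32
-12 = -12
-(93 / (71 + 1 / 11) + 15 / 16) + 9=42255 / 6256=6.75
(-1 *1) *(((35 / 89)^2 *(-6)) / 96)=1225 / 126736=0.01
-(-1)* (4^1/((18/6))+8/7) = 52/21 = 2.48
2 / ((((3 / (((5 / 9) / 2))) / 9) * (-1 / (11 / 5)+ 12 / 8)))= 110 / 69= 1.59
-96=-96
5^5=3125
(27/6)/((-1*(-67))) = 9/134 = 0.07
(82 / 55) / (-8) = -41 / 220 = -0.19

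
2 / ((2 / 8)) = 8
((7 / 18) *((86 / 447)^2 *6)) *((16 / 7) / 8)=0.02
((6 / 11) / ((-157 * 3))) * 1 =-2 / 1727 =-0.00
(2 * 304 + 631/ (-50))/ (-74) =-29769/ 3700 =-8.05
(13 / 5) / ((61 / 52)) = 676 / 305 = 2.22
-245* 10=-2450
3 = 3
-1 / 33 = -0.03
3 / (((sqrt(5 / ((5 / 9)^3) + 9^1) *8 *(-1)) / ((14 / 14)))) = -0.06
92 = 92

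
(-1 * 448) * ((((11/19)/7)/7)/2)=-352/133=-2.65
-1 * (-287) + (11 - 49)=249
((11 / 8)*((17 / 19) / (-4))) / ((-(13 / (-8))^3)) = -0.07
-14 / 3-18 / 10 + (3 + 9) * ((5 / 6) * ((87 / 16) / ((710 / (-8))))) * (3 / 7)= -100333 / 14910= -6.73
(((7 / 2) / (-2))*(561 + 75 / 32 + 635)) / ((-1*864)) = 268429 / 110592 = 2.43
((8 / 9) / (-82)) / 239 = -4 / 88191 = -0.00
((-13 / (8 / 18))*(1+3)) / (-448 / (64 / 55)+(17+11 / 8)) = 0.32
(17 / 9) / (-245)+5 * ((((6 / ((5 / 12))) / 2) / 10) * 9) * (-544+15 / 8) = -30984409 / 1764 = -17564.86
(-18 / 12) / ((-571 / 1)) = 3 / 1142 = 0.00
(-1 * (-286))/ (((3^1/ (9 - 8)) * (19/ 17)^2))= 82654/ 1083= 76.32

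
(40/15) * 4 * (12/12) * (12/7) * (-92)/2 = -5888/7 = -841.14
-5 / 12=-0.42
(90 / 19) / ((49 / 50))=4500 / 931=4.83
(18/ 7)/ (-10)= -9/ 35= -0.26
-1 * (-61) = 61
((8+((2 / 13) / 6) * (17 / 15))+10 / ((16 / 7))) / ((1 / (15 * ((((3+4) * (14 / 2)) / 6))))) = 2844499 / 1872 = 1519.50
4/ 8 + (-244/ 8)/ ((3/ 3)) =-30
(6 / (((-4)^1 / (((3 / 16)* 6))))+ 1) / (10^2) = -11 / 1600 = -0.01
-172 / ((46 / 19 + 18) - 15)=-3268 / 103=-31.73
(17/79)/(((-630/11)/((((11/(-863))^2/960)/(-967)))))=22627/34410179593641600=0.00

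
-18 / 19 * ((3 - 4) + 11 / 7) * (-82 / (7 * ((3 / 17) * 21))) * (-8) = -89216 / 6517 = -13.69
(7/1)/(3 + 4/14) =49/23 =2.13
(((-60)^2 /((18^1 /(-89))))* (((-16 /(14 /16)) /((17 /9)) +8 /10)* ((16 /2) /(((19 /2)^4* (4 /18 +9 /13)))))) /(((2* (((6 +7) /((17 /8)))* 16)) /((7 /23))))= 84649680 /320719981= 0.26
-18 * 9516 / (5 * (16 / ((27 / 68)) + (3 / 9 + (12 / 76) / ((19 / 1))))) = -834772068 / 990245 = -843.00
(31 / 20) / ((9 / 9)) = 31 / 20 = 1.55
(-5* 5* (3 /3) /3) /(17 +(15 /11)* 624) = -275 /28641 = -0.01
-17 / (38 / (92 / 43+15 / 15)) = -2295 / 1634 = -1.40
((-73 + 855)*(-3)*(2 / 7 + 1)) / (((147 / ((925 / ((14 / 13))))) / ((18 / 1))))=-761687550 / 2401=-317237.63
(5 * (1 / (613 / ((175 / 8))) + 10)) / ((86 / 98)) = 12057675 / 210872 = 57.18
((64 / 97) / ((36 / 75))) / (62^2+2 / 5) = 0.00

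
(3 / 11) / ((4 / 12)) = 9 / 11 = 0.82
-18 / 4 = -9 / 2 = -4.50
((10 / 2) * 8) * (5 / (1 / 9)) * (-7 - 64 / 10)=-24120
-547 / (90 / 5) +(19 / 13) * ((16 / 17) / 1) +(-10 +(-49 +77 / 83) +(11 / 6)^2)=-55287307 / 660348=-83.72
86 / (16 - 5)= 86 / 11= 7.82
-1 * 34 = -34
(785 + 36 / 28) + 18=804.29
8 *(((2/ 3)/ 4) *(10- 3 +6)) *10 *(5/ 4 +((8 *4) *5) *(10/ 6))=417950/ 9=46438.89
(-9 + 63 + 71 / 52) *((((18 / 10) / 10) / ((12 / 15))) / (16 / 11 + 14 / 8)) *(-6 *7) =-163.27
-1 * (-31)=31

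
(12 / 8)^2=9 / 4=2.25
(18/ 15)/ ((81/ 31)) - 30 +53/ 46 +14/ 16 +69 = 1030523/ 24840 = 41.49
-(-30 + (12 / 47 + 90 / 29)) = 36312 / 1363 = 26.64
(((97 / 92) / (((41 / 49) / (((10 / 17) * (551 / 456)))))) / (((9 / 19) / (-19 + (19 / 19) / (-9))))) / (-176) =563064145 / 2742455232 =0.21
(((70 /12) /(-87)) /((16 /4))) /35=-1 /2088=-0.00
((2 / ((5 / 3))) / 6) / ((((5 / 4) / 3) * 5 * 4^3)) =3 / 2000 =0.00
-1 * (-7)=7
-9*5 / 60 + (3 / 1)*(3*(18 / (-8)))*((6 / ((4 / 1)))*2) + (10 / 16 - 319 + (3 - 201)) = -4623 / 8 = -577.88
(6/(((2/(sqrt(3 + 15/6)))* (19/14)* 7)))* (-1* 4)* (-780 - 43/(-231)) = 720548* sqrt(22)/1463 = 2310.10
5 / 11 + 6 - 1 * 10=-39 / 11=-3.55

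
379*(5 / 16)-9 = 1751 / 16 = 109.44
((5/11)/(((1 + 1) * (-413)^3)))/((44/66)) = -15/3099579868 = -0.00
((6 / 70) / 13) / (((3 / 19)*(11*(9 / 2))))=0.00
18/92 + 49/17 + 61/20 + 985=7750621/7820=991.13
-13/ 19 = -0.68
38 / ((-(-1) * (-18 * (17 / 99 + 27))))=-209 / 2690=-0.08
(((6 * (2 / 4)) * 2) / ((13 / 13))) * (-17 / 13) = -102 / 13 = -7.85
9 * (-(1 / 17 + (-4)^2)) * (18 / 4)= -22113 / 34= -650.38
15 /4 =3.75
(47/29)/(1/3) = 4.86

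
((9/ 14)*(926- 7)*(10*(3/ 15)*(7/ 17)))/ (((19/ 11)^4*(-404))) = -121095711/ 895044628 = -0.14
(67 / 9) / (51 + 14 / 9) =67 / 473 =0.14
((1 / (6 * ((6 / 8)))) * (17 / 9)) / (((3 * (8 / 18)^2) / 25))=425 / 24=17.71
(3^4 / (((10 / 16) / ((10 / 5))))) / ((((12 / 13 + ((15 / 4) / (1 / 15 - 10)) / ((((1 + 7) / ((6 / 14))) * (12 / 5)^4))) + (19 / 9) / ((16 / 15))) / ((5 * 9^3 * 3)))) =944479734202368 / 966899851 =976812.37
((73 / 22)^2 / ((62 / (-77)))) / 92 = -37303 / 250976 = -0.15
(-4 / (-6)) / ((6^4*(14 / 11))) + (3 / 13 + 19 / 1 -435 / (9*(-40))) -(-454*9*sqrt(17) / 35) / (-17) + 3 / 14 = 7307477 / 353808 -4086*sqrt(17) / 595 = -7.66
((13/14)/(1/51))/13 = 51/14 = 3.64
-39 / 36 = -13 / 12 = -1.08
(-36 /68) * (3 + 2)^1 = -45 /17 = -2.65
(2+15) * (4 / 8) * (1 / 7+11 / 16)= 1581 / 224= 7.06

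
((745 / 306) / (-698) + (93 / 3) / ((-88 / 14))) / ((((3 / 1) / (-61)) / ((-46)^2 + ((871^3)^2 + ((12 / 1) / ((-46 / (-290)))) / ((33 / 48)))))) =19533628881424391434979030596 / 445811553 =43815887564996305591.43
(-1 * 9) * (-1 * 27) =243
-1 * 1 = -1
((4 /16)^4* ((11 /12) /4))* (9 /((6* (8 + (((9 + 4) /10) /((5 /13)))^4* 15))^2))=67138671875 /1159256318574454765248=0.00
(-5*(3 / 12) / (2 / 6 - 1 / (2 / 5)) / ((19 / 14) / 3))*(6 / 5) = 378 / 247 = 1.53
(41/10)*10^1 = 41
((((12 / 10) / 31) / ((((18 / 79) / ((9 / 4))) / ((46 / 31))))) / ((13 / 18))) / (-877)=-49059 / 54781805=-0.00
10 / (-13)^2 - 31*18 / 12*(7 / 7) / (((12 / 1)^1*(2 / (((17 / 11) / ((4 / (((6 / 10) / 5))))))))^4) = 119939070687300443 / 2026970316800000000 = 0.06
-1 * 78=-78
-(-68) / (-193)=-68 / 193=-0.35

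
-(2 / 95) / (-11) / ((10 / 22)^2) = 22 / 2375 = 0.01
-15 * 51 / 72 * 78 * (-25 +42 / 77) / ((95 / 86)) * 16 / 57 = 20450456 / 3971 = 5149.95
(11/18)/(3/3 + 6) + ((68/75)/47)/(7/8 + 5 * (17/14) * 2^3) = 11983087/136650150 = 0.09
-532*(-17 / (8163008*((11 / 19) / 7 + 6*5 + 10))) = 323 / 11685552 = 0.00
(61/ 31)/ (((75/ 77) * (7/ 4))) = 2684/ 2325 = 1.15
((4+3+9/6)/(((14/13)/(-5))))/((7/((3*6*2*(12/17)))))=-7020/49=-143.27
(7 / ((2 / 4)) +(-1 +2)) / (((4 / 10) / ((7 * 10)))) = 2625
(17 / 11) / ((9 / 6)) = 34 / 33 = 1.03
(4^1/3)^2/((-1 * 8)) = -2/9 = -0.22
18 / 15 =6 / 5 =1.20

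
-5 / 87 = -0.06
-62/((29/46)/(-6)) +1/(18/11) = 308335/522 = 590.68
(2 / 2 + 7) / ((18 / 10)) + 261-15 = 2254 / 9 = 250.44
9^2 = 81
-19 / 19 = -1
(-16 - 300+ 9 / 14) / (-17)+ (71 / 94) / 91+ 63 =5930053 / 72709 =81.56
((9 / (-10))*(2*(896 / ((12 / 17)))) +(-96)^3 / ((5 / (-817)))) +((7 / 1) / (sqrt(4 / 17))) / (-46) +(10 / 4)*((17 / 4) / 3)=144563580.83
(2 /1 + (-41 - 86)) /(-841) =0.15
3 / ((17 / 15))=45 / 17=2.65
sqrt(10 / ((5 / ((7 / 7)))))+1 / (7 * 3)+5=sqrt(2)+106 / 21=6.46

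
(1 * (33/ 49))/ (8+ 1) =11/ 147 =0.07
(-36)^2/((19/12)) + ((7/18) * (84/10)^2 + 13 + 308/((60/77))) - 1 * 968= 407882/1425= 286.23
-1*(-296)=296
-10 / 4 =-5 / 2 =-2.50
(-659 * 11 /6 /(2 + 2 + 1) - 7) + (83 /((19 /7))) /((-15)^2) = -2124653 /8550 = -248.50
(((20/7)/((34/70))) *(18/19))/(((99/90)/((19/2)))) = 9000/187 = 48.13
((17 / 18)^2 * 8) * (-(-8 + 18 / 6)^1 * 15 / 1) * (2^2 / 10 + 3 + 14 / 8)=148835 / 54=2756.20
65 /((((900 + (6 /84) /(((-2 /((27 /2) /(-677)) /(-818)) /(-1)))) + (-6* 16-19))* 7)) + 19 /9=2.12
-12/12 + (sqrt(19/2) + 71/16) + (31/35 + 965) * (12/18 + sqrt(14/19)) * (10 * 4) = sqrt(38)/2 + 8655491/336 + 270448 * sqrt(266)/133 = 58927.93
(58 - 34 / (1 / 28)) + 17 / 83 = -74185 / 83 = -893.80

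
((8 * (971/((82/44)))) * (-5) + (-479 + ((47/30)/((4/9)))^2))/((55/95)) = -26557730301/721600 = -36803.95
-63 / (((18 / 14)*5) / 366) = -17934 / 5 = -3586.80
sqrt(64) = 8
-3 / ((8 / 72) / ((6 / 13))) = -162 / 13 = -12.46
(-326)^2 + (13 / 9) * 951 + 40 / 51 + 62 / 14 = 38432792 / 357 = 107654.88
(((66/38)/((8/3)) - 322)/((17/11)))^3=-155109499787947375/17253512704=-8990024.38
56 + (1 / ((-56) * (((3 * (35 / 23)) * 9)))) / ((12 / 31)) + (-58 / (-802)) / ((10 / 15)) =14287796567 / 254651040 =56.11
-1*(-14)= 14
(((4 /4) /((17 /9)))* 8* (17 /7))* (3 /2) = 15.43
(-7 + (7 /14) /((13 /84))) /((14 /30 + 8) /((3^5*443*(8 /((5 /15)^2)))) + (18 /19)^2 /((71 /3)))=-146014298385480 /1469115301901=-99.39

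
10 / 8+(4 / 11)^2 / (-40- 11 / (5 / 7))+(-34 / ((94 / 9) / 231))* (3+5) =-37899061137 / 6301196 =-6014.58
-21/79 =-0.27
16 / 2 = 8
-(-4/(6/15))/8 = 5/4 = 1.25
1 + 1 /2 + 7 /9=41 /18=2.28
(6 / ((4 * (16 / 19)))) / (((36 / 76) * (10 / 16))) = 361 / 60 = 6.02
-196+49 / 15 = -2891 / 15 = -192.73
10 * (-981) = -9810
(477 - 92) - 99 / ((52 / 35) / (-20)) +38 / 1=22824 / 13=1755.69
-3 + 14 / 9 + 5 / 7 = -0.73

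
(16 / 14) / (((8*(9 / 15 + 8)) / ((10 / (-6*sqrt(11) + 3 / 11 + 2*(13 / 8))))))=-580800*sqrt(11) / 223531931 - 341000 / 223531931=-0.01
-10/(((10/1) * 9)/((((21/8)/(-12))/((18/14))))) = 49/2592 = 0.02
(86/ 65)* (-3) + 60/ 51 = -3086/ 1105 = -2.79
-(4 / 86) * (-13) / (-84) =-13 / 1806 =-0.01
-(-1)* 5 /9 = 5 /9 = 0.56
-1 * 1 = -1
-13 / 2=-6.50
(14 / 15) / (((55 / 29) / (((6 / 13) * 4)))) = 3248 / 3575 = 0.91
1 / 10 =0.10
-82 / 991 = -0.08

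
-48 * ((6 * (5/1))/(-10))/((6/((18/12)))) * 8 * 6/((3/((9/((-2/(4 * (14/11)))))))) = -145152/11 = -13195.64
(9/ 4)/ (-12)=-3/ 16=-0.19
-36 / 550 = -18 / 275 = -0.07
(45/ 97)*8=360/ 97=3.71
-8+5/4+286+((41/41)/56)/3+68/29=1371959/4872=281.60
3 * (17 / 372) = 17 / 124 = 0.14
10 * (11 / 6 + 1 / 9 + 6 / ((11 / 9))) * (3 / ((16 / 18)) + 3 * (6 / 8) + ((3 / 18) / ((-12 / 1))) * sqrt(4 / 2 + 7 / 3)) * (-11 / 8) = -527.35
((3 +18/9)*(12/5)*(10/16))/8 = 15/16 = 0.94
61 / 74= 0.82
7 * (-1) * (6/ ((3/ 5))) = -70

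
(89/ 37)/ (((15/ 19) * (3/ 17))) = 28747/ 1665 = 17.27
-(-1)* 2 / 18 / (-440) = -1 / 3960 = -0.00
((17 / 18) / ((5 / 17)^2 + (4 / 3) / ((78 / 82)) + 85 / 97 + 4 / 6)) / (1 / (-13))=-80538809 / 19883632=-4.05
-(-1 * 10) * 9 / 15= 6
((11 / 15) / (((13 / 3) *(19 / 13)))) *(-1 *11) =-121 / 95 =-1.27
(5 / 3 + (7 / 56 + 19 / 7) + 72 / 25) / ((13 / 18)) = 93063 / 9100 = 10.23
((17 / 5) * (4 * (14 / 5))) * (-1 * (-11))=10472 / 25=418.88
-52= -52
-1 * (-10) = 10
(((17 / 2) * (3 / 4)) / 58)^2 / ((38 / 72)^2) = 210681 / 4857616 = 0.04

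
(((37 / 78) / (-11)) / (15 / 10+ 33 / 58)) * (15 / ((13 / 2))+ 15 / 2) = -18241 / 89232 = -0.20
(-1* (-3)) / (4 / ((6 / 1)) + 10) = 9 / 32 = 0.28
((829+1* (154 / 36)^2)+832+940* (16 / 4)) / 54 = 1762333 / 17496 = 100.73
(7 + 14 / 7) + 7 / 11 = 106 / 11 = 9.64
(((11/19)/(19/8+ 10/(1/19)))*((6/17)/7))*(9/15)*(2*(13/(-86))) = -2288/83125665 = -0.00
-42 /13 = -3.23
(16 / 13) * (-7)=-112 / 13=-8.62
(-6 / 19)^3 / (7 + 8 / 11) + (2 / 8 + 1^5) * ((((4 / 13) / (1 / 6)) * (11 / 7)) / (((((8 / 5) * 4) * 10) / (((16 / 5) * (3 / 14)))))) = 51664437 / 1485522220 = 0.03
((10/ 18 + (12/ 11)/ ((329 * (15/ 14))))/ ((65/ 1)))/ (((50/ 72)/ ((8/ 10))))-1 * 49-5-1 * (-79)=25.01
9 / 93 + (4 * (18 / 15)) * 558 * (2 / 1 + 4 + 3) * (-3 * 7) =-78463713 / 155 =-506217.50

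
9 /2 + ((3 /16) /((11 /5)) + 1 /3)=2597 /528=4.92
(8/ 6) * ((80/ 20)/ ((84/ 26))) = 104/ 63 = 1.65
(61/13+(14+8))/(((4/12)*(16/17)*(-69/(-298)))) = 878951/2392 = 367.45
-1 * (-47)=47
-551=-551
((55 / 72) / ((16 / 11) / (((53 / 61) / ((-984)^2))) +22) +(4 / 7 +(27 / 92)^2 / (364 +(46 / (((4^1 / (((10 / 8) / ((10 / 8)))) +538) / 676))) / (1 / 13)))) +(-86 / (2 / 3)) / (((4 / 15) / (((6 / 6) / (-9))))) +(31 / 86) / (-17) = 1002679461256697823308797 / 18465448795574594591232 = 54.30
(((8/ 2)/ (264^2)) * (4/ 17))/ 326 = 1/ 24140952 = 0.00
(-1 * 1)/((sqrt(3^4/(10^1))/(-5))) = 5 * sqrt(10)/9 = 1.76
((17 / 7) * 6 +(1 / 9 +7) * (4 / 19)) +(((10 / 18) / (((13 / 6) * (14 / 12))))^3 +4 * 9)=6710948878 / 128860641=52.08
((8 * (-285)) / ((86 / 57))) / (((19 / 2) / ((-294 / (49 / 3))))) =2863.26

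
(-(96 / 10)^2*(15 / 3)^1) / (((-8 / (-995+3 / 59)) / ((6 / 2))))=-50718528 / 295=-171927.21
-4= -4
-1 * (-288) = 288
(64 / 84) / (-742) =-8 / 7791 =-0.00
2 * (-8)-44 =-60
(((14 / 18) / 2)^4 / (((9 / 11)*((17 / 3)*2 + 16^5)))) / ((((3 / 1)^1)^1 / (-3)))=-26411 / 990688535136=-0.00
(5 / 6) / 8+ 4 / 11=247 / 528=0.47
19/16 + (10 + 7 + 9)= 435/16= 27.19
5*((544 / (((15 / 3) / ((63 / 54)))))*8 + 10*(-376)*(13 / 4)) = -168068 / 3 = -56022.67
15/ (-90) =-1/ 6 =-0.17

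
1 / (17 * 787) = 0.00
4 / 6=2 / 3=0.67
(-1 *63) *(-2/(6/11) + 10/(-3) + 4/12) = 420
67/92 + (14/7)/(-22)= 645/1012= 0.64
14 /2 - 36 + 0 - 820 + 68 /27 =-22855 /27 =-846.48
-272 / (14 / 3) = -408 / 7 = -58.29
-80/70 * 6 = -48/7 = -6.86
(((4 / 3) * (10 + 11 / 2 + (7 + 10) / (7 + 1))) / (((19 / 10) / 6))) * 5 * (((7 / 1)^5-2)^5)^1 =9448909752510010147031250 / 19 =497311039605790007738486.80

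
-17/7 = -2.43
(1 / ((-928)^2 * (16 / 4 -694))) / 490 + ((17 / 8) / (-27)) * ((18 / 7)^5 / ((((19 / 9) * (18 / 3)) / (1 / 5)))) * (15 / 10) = -397663062411637 / 1897530844876800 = -0.21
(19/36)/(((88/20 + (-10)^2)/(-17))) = -1615/18792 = -0.09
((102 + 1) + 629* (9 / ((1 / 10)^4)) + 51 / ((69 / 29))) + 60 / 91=118484991822 / 2093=56610125.09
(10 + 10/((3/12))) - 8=42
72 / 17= 4.24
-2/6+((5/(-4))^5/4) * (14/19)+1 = 12199/116736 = 0.10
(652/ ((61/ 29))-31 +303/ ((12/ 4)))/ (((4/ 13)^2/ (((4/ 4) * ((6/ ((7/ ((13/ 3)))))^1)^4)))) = 111875779002/ 146461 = 763860.54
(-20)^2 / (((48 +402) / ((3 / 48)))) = 1 / 18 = 0.06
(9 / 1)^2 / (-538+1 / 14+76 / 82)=-46494 / 308239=-0.15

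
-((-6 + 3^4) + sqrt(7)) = -75 -sqrt(7) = -77.65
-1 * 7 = -7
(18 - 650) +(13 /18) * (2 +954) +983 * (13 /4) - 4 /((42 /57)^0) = 116971 /36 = 3249.19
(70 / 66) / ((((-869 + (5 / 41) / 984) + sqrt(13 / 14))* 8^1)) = -14438845437695 / 94642789124291573 - 1186819620* sqrt(182) / 94642789124291573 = -0.00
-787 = -787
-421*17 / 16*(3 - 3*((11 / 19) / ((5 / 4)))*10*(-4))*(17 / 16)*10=-677087985 / 2432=-278407.89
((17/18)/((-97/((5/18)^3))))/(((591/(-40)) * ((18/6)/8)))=42500/1128367341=0.00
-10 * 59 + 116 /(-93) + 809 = 20251 /93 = 217.75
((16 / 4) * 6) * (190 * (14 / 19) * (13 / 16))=2730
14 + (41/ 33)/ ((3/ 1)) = 1427/ 99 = 14.41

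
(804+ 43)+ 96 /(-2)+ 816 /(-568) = 797.56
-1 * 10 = -10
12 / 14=6 / 7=0.86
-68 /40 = -17 /10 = -1.70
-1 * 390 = -390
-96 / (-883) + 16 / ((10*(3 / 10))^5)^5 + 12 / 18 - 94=-69746538893041784 / 748155842138169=-93.22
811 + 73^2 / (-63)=45764 / 63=726.41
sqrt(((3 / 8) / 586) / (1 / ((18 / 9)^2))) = sqrt(879) / 586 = 0.05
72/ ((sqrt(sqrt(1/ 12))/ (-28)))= -2016*sqrt(2)*3^(1/ 4)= -3752.20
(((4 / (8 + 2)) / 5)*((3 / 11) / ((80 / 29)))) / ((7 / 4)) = 87 / 19250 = 0.00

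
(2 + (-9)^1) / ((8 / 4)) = -7 / 2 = -3.50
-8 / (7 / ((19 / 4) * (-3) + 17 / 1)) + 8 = 34 / 7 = 4.86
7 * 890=6230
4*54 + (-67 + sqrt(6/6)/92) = 13709/92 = 149.01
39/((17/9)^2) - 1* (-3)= 4026/289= 13.93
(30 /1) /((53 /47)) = 1410 /53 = 26.60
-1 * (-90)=90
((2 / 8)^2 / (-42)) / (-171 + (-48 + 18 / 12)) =1 / 146160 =0.00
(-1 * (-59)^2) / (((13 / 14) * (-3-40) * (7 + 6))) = 48734 / 7267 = 6.71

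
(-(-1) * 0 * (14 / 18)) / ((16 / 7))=0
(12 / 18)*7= 14 / 3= 4.67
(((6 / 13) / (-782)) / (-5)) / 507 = 1 / 4295135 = 0.00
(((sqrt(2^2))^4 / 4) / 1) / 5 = 4 / 5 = 0.80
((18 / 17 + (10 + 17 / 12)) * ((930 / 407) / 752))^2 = 155610525625 / 108288498942976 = 0.00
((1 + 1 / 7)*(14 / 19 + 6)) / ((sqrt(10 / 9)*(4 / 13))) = 4992*sqrt(10) / 665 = 23.74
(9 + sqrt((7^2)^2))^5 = 656356768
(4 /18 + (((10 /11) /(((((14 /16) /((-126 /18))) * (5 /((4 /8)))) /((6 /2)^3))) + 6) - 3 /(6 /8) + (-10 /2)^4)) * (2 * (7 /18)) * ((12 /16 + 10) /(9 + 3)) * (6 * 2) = 18105451 /3564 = 5080.09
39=39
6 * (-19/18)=-19/3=-6.33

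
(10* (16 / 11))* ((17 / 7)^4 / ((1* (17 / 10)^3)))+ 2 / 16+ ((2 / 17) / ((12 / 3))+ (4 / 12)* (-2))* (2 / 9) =9986228929 / 96981192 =102.97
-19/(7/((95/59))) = -1805/413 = -4.37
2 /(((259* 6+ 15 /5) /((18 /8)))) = 1 /346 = 0.00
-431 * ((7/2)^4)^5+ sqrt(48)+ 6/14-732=-240733267425265164713/7340032+ 4 * sqrt(3)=-32797304892569.18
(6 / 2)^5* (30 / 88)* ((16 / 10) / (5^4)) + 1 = 1.21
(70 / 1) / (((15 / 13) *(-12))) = -91 / 18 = -5.06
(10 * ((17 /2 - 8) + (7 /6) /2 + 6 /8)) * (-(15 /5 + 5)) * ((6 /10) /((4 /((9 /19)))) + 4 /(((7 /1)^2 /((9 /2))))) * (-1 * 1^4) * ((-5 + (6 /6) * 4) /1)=-59862 /931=-64.30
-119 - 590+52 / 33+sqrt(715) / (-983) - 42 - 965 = -56576 / 33 - sqrt(715) / 983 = -1714.45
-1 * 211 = -211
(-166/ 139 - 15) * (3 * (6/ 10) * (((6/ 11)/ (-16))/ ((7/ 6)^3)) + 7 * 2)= -592870631/ 2622235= -226.09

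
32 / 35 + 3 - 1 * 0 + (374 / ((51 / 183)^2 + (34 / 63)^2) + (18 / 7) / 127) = 1449831427699 / 1424626945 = 1017.69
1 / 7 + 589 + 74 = 663.14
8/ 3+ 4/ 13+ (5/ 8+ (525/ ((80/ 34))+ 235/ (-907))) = 32043023/ 141492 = 226.47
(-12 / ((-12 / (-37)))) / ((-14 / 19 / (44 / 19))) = 814 / 7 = 116.29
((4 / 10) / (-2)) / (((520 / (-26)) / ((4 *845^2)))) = 28561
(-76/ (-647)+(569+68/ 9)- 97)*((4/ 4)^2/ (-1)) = -2793136/ 5823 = -479.67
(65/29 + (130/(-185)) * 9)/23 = -4381/24679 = -0.18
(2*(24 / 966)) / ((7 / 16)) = 128 / 1127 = 0.11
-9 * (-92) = 828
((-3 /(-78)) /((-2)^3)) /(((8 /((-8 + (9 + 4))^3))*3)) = -125 /4992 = -0.03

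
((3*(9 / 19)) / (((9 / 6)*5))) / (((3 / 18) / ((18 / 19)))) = 1944 / 1805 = 1.08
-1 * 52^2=-2704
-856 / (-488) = 107 / 61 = 1.75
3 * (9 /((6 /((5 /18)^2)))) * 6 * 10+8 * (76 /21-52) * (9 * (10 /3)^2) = -541575 /14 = -38683.93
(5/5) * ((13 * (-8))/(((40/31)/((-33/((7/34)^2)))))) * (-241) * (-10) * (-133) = -140791831752/7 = -20113118821.71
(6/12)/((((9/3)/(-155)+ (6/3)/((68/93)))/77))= 202895/14313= 14.18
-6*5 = -30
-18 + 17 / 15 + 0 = -253 / 15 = -16.87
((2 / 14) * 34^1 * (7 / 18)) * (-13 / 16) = -221 / 144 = -1.53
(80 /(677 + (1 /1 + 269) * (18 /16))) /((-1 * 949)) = -320 /3722927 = -0.00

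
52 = 52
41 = 41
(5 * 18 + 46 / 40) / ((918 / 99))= 20053 / 2040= 9.83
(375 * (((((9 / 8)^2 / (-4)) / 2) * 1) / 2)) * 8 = -30375 / 128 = -237.30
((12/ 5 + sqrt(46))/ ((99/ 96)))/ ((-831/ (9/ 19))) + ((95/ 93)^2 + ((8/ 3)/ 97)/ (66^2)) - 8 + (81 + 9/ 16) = 9566069414148169/ 128223495916560 - 32* sqrt(46)/ 57893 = 74.60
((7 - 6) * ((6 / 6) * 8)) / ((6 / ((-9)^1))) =-12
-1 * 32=-32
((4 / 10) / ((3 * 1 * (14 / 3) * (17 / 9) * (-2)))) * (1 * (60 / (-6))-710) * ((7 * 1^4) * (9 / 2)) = 2916 / 17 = 171.53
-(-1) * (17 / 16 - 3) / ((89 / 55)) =-1705 / 1424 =-1.20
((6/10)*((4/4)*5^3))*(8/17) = 600/17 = 35.29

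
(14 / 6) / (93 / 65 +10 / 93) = 14105 / 9299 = 1.52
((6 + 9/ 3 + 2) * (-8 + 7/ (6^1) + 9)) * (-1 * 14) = -1001/ 3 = -333.67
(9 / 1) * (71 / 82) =7.79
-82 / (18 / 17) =-77.44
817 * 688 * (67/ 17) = 2215319.53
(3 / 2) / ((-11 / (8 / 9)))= -4 / 33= -0.12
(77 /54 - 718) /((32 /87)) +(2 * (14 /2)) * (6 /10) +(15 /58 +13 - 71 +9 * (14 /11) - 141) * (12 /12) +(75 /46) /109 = -4899105179459 /2303231040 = -2127.06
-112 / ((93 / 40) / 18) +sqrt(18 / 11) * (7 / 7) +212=-20308 / 31 +3 * sqrt(22) / 11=-653.82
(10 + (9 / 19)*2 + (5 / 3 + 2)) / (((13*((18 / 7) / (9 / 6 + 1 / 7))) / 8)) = 38318 / 6669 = 5.75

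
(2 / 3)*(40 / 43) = 80 / 129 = 0.62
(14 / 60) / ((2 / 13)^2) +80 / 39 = 6193 / 520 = 11.91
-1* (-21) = 21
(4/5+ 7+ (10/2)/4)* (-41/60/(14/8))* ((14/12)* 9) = -37.10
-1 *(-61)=61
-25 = -25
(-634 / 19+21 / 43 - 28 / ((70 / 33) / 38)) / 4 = -2183351 / 16340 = -133.62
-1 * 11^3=-1331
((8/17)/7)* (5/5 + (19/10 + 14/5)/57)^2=761378/9665775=0.08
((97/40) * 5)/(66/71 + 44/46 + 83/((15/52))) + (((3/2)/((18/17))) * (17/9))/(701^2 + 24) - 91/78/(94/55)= -22678008078384277/35392724660224800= -0.64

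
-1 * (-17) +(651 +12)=680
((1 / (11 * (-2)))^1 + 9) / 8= 197 / 176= 1.12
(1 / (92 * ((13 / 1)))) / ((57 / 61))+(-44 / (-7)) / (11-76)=-228601 / 2386020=-0.10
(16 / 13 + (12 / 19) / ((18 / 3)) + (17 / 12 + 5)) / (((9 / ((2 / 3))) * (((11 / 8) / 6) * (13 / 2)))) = 33424 / 86697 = 0.39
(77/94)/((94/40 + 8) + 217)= 770/213709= 0.00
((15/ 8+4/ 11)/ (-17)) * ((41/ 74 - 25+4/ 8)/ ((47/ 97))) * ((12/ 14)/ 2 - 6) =-330146193/ 9105404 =-36.26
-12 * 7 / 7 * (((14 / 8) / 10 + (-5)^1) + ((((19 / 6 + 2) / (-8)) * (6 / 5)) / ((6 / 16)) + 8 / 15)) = 763 / 10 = 76.30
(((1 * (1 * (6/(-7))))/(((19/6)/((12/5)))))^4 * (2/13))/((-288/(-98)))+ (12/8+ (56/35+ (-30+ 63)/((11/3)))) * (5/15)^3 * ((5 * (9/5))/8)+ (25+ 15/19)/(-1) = -62948177123791/2490434310000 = -25.28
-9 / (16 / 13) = -117 / 16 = -7.31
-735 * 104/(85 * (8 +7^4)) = -0.37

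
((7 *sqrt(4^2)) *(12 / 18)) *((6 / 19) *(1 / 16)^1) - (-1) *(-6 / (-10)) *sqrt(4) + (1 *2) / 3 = 637 / 285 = 2.24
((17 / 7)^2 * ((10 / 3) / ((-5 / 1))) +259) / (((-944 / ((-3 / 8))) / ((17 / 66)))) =637415 / 24423168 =0.03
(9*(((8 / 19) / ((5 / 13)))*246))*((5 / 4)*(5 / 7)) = 287820 / 133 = 2164.06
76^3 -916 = 438060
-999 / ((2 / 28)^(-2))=-999 / 196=-5.10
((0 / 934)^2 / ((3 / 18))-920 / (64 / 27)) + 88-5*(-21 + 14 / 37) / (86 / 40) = -3209591 / 12728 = -252.17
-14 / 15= -0.93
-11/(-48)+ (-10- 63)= -3493/48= -72.77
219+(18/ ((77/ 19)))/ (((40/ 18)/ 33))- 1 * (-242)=36887/ 70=526.96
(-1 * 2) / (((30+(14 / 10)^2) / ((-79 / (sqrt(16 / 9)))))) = 3.71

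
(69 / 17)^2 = 16.47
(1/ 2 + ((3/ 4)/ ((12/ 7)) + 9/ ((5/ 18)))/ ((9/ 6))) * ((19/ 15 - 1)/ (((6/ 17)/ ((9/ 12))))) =45679/ 3600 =12.69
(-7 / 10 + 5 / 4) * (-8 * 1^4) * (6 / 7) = -132 / 35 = -3.77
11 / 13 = 0.85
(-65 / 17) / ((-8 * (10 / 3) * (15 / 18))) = 117 / 680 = 0.17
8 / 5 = 1.60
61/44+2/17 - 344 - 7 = -261423/748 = -349.50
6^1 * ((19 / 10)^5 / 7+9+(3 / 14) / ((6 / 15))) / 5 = 27453297 / 1750000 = 15.69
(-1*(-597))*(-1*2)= -1194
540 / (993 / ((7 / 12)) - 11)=3780 / 11839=0.32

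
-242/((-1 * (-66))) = -11/3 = -3.67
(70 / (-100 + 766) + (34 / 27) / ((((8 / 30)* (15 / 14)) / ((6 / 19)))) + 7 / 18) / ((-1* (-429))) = 23863 / 5428566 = 0.00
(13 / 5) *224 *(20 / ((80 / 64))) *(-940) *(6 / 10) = -26277888 / 5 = -5255577.60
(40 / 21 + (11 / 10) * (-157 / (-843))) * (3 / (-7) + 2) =1369379 / 413070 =3.32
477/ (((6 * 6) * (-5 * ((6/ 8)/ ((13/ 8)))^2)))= -8957/ 720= -12.44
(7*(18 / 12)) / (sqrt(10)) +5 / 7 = 5 / 7 +21*sqrt(10) / 20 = 4.03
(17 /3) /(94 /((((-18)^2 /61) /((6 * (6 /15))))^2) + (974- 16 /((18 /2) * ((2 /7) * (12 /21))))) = 103275 /17902474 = 0.01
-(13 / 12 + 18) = -229 / 12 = -19.08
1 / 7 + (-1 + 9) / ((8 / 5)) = 36 / 7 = 5.14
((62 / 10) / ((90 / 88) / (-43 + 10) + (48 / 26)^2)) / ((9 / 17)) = 43106492 / 12431205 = 3.47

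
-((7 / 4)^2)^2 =-2401 / 256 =-9.38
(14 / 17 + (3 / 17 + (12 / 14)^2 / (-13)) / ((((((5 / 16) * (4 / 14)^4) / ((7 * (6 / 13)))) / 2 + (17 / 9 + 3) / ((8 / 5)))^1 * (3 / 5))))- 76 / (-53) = 10061440758 / 4331385409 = 2.32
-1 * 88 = -88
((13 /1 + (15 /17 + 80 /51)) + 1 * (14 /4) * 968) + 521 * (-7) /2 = 161155 /102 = 1579.95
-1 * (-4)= 4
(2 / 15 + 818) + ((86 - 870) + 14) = 722 / 15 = 48.13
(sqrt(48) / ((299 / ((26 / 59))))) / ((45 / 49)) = 392 * sqrt(3) / 61065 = 0.01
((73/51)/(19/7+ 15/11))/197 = 5621/3154758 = 0.00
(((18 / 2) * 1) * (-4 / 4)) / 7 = -1.29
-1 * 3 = -3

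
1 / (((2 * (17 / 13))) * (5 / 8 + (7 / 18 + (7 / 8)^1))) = 117 / 578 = 0.20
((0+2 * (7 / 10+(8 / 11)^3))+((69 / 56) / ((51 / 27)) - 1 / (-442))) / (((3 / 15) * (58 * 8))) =232584467 / 7643219584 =0.03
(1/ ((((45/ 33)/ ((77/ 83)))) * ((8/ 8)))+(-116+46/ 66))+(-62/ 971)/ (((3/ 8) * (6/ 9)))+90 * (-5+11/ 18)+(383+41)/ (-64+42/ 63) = -130516808791/ 252659055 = -516.57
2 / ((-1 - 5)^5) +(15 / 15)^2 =3887 / 3888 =1.00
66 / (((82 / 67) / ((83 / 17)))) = 183513 / 697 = 263.29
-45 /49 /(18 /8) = -20 /49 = -0.41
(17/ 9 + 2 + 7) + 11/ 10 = 1079/ 90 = 11.99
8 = 8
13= 13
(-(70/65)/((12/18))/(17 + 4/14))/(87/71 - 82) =10437/9021155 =0.00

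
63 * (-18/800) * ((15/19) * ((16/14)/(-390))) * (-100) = -81/247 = -0.33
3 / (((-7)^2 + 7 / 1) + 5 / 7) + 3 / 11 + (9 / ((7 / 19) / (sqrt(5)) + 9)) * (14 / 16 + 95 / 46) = 383657609223 / 117440438368 - 647577 * sqrt(5) / 26892704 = 3.21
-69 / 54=-23 / 18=-1.28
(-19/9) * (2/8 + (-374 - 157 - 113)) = 48925/36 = 1359.03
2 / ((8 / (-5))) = -5 / 4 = -1.25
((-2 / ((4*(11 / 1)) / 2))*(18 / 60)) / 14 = -3 / 1540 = -0.00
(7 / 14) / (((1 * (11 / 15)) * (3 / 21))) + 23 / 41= 4811 / 902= 5.33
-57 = -57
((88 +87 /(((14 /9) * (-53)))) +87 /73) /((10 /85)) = 81158051 /108332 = 749.16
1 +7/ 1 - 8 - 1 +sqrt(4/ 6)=-1 +sqrt(6)/ 3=-0.18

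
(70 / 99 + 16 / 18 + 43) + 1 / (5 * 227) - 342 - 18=-35440276 / 112365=-315.40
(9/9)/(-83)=-1/83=-0.01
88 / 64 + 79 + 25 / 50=647 / 8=80.88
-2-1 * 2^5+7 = -27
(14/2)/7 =1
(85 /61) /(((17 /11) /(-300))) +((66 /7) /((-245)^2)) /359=-2488906608474 /9201412325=-270.49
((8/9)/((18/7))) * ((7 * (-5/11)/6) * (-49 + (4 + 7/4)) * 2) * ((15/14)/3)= 30275/5346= 5.66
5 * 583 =2915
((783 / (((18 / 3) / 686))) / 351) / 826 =1421 / 4602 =0.31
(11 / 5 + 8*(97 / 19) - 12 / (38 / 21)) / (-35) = -3459 / 3325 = -1.04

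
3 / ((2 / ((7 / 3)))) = 7 / 2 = 3.50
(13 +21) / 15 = 34 / 15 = 2.27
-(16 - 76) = 60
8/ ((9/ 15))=40/ 3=13.33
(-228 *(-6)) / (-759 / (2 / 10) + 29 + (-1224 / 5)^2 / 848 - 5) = -201400 / 544771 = -0.37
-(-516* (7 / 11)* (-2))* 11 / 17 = -7224 / 17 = -424.94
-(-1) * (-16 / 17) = -16 / 17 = -0.94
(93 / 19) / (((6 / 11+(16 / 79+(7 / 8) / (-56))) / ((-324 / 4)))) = -541.36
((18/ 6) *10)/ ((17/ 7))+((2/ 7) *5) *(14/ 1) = 550/ 17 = 32.35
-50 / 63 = -0.79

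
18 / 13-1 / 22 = 383 / 286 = 1.34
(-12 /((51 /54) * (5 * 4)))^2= 2916 /7225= 0.40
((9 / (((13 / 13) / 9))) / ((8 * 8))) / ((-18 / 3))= -27 / 128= -0.21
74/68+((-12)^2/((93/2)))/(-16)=943/1054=0.89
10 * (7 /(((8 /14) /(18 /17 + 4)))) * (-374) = -231770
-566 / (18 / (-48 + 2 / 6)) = 40469 / 27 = 1498.85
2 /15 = 0.13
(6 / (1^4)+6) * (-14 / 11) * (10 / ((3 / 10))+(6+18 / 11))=-75712 / 121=-625.72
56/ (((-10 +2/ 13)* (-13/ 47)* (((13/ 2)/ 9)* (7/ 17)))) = 69.14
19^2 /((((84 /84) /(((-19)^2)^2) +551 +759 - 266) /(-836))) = -39330356516 /136055125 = -289.08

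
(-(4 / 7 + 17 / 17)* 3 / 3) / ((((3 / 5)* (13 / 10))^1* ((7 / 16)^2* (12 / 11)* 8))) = -48400 / 40131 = -1.21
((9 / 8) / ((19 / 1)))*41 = 369 / 152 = 2.43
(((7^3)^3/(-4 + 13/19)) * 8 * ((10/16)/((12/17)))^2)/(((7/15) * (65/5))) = -565259326625/44928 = -12581448.69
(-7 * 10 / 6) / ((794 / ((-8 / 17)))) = 140 / 20247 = 0.01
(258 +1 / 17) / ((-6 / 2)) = -86.02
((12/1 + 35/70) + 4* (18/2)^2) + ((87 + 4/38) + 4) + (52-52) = 16249/38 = 427.61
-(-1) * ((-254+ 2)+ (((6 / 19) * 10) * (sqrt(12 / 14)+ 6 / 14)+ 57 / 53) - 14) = -1857913 / 7049+ 60 * sqrt(42) / 133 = -260.65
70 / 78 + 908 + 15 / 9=910.56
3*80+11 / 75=18011 / 75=240.15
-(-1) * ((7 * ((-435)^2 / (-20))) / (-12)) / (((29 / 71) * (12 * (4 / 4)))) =1126.02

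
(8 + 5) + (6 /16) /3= 105 /8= 13.12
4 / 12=1 / 3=0.33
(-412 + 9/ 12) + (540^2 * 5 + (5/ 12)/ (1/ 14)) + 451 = 17496547/ 12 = 1458045.58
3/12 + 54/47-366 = -68545/188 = -364.60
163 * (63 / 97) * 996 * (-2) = -20455848 / 97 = -210885.03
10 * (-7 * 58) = -4060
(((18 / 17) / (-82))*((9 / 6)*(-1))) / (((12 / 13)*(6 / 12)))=117 / 2788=0.04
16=16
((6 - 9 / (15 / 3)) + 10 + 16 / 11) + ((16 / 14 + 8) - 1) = 9162 / 385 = 23.80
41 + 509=550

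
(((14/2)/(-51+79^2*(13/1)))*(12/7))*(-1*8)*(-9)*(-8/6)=-0.01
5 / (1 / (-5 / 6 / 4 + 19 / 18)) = 4.24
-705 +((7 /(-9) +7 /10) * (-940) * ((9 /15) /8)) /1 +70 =-629.52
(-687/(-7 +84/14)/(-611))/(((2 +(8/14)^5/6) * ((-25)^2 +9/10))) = -173196135/193801466573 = -0.00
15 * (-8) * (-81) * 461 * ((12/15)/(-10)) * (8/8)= -1792368/5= -358473.60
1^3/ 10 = 1/ 10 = 0.10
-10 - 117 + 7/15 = -1898/15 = -126.53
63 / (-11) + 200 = 2137 / 11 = 194.27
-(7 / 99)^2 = -49 / 9801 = -0.00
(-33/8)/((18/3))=-11/16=-0.69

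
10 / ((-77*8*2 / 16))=-10 / 77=-0.13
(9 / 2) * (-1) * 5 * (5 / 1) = -225 / 2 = -112.50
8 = 8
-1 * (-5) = 5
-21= -21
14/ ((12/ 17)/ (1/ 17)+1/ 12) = 168/ 145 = 1.16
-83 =-83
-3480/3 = -1160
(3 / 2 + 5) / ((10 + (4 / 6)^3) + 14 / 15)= 1755 / 3032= 0.58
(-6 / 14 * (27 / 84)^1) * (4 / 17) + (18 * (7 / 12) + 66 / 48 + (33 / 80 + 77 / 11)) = 1283159 / 66640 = 19.26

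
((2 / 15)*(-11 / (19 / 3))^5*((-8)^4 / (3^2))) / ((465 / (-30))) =23747936256 / 383795345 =61.88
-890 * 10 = -8900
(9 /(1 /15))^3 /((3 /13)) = 10661625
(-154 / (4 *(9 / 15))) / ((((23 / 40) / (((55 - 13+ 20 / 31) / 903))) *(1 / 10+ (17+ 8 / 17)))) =-247214000 / 824205897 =-0.30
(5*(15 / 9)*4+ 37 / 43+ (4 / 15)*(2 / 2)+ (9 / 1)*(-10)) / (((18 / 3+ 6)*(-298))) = 11941 / 768840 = 0.02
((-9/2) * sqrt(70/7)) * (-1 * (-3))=-27 * sqrt(10)/2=-42.69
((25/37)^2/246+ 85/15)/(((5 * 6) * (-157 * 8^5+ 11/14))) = -4454359/121279142125110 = -0.00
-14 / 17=-0.82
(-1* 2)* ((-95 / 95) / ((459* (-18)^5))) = -1 / 433655856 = -0.00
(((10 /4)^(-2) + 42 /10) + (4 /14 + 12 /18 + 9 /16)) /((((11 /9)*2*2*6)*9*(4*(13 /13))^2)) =49349 /35481600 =0.00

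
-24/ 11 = -2.18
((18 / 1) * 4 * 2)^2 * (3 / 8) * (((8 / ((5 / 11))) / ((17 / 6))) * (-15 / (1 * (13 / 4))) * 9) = -443418624 / 221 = -2006419.11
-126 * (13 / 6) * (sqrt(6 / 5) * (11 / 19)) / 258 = -1001 * sqrt(30) / 8170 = -0.67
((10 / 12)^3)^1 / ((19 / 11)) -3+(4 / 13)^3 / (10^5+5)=-800992926763 / 300564627480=-2.66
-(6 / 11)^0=-1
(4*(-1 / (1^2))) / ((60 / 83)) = -83 / 15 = -5.53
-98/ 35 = -14/ 5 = -2.80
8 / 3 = 2.67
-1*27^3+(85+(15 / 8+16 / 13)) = -2037869 / 104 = -19594.89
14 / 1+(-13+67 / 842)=909 / 842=1.08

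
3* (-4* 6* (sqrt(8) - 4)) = 288 - 144* sqrt(2) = 84.35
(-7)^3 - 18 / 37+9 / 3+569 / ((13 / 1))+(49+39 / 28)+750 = 6783503 / 13468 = 503.68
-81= -81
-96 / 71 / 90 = -16 / 1065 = -0.02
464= 464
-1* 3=-3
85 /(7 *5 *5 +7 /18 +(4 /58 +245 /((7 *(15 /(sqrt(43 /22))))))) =8940368646 /18448419673 - 5404266 *sqrt(946) /18448419673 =0.48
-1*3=-3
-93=-93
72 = 72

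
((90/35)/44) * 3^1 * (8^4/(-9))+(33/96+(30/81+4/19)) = -99691121/1264032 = -78.87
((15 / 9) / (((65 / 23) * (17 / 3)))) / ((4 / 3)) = 69 / 884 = 0.08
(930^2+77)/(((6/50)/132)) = 951474700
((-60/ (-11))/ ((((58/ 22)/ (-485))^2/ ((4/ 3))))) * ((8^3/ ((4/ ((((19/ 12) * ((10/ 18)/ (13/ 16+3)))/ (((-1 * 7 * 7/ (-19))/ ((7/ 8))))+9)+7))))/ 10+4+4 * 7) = 567509691161600/ 9695889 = 58530959.99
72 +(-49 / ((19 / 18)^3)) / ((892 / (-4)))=110413872 / 1529557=72.19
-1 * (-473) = 473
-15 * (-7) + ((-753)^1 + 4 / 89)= -57668 / 89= -647.96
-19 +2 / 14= -132 / 7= -18.86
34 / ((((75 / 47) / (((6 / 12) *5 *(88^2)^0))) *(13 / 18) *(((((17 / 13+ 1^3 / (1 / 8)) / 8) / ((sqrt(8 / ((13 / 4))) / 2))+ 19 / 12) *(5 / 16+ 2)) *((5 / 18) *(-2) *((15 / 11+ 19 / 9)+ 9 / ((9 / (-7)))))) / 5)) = 26.55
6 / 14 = 3 / 7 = 0.43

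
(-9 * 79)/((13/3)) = -2133/13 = -164.08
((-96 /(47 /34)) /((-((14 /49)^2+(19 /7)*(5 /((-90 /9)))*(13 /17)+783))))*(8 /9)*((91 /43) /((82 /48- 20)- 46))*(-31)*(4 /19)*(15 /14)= 93501571072 /5146365957363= 0.02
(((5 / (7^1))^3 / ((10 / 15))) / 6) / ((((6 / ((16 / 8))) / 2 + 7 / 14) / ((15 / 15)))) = 125 / 2744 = 0.05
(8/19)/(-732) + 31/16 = 107755/55632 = 1.94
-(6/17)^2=-0.12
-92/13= -7.08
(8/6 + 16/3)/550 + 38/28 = 3163/2310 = 1.37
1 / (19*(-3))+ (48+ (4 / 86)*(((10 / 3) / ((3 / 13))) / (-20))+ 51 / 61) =21881651 / 448533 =48.78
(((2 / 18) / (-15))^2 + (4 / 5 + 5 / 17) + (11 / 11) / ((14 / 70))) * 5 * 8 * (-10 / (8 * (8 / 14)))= -13216889 / 24786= -533.24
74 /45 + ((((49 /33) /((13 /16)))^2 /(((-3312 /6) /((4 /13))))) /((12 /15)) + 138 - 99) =33546974437 /825423885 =40.64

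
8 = 8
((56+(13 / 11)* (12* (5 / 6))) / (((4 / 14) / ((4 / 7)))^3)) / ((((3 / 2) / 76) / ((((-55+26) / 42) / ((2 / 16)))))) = -105227776 / 693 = -151843.83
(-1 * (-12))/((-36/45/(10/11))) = -150/11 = -13.64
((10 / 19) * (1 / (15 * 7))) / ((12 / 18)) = 1 / 133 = 0.01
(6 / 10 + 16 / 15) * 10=50 / 3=16.67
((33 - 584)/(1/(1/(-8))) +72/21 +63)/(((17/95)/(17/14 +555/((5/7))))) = 7842384425/13328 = 588414.20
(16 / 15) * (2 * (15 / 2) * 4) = 64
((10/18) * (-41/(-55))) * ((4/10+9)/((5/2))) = 3854/2475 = 1.56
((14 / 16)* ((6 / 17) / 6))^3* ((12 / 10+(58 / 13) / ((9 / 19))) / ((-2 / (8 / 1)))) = -532679 / 91971360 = -0.01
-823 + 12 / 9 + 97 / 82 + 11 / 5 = -1006489 / 1230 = -818.28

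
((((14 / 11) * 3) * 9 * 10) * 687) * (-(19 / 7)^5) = -34780326.64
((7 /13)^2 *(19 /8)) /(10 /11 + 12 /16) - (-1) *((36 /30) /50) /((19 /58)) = 28615651 /58600750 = 0.49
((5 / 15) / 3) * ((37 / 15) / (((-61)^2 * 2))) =37 / 1004670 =0.00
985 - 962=23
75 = 75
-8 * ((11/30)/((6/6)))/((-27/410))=3608/81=44.54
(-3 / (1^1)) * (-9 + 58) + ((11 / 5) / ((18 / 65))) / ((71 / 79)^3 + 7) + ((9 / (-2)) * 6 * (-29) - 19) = 42375302081 / 68565312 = 618.03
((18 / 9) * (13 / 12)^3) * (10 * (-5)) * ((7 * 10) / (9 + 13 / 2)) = -1922375 / 3348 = -574.19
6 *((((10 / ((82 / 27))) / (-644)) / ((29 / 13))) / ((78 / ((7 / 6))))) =-45 / 218776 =-0.00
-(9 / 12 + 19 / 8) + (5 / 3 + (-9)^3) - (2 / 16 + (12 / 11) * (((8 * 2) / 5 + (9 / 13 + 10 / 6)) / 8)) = -6274909 / 8580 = -731.34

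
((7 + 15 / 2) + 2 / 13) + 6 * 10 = 1941 / 26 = 74.65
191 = 191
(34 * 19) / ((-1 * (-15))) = 646 / 15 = 43.07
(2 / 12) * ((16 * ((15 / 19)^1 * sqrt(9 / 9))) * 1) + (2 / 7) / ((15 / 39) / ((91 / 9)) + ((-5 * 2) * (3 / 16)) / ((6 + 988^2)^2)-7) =2.06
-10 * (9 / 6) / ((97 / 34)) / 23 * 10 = -5100 / 2231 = -2.29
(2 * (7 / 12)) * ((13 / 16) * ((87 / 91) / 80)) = 29 / 2560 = 0.01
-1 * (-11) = 11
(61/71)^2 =3721/5041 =0.74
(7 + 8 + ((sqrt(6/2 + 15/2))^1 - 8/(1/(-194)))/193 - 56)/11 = -6361/2123 + sqrt(42)/4246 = -2.99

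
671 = 671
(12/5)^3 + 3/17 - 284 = -573749/2125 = -270.00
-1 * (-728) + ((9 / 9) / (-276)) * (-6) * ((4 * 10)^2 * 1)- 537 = 5193 / 23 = 225.78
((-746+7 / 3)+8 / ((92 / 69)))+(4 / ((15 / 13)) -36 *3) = -4211 / 5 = -842.20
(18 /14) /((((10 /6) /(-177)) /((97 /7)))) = -463563 /245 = -1892.09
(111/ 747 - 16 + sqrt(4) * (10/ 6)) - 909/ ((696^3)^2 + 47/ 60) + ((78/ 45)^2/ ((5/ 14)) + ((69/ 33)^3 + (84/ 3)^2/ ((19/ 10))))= 6726657701394610807499923821676/ 16105305202351474612861697625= 417.67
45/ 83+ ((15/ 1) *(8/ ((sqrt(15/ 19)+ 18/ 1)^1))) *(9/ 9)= 1227555/ 169901 - 40 *sqrt(285)/ 2047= 6.90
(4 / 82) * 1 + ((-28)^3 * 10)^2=48189030400.05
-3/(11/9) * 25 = -675/11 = -61.36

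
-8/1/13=-8/13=-0.62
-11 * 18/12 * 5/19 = -165/38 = -4.34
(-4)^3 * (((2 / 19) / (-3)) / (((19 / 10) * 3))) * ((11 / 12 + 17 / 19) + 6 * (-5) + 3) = -1837760 / 185193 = -9.92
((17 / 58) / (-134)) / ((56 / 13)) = -0.00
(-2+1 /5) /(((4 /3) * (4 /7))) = -189 /80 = -2.36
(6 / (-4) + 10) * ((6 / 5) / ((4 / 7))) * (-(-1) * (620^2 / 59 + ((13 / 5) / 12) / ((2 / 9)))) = 5490053457 / 47200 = 116314.69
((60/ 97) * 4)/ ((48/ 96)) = 480/ 97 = 4.95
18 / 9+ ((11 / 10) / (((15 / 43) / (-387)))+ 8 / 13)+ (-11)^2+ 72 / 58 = -20649859 / 18850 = -1095.48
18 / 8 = 9 / 4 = 2.25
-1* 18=-18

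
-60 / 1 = -60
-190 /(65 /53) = -2014 /13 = -154.92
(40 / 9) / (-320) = -1 / 72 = -0.01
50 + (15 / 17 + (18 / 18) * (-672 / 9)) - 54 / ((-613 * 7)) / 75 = -130123657 / 5471025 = -23.78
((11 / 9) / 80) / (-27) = -11 / 19440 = -0.00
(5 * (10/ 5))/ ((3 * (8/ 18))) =15/ 2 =7.50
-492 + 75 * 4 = -192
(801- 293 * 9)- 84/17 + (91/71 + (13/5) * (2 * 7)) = -10882671/6035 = -1803.26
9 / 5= 1.80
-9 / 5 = -1.80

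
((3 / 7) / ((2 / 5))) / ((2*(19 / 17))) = 255 / 532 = 0.48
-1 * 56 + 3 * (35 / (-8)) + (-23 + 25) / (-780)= -107839 / 1560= -69.13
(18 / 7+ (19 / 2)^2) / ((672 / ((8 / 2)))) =2599 / 4704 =0.55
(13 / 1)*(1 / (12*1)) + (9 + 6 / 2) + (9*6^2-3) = 4009 / 12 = 334.08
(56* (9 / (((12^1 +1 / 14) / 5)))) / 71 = 35280 / 11999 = 2.94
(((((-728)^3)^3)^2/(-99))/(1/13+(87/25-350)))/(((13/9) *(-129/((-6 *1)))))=82471679012849060888661021334650204851741772061081600/26628481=3097122926871009310995284000000000000000000000.00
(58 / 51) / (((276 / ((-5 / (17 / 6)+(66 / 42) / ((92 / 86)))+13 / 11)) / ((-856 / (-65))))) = 331108718 / 6886524645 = 0.05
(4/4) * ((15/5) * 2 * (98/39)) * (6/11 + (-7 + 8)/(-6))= 5.71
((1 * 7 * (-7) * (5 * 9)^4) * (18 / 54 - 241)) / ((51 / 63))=1015503378750 / 17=59735492867.65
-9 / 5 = -1.80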